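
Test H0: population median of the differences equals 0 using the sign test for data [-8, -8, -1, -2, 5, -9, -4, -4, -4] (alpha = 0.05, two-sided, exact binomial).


Step 1: Discard zero differences. Original n = 9; n_eff = number of nonzero differences = 9.
Nonzero differences (with sign): -8, -8, -1, -2, +5, -9, -4, -4, -4
Step 2: Count signs: positive = 1, negative = 8.
Step 3: Under H0: P(positive) = 0.5, so the number of positives S ~ Bin(9, 0.5).
Step 4: Two-sided exact p-value = sum of Bin(9,0.5) probabilities at or below the observed probability = 0.039062.
Step 5: alpha = 0.05. reject H0.

n_eff = 9, pos = 1, neg = 8, p = 0.039062, reject H0.


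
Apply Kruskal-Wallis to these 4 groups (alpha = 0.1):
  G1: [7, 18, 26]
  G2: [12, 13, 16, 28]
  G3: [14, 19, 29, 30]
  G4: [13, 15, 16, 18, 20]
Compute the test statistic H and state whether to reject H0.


Step 1: Combine all N = 16 observations and assign midranks.
sorted (value, group, rank): (7,G1,1), (12,G2,2), (13,G2,3.5), (13,G4,3.5), (14,G3,5), (15,G4,6), (16,G2,7.5), (16,G4,7.5), (18,G1,9.5), (18,G4,9.5), (19,G3,11), (20,G4,12), (26,G1,13), (28,G2,14), (29,G3,15), (30,G3,16)
Step 2: Sum ranks within each group.
R_1 = 23.5 (n_1 = 3)
R_2 = 27 (n_2 = 4)
R_3 = 47 (n_3 = 4)
R_4 = 38.5 (n_4 = 5)
Step 3: H = 12/(N(N+1)) * sum(R_i^2/n_i) - 3(N+1)
     = 12/(16*17) * (23.5^2/3 + 27^2/4 + 47^2/4 + 38.5^2/5) - 3*17
     = 0.044118 * 1215.03 - 51
     = 2.604412.
Step 4: Ties present; correction factor C = 1 - 18/(16^3 - 16) = 0.995588. Corrected H = 2.604412 / 0.995588 = 2.615953.
Step 5: Under H0, H ~ chi^2(3); p-value = 0.454700.
Step 6: alpha = 0.1. fail to reject H0.

H = 2.6160, df = 3, p = 0.454700, fail to reject H0.


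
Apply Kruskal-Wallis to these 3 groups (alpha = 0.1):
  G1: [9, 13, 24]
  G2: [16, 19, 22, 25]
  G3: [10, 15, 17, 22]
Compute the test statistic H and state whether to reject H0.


Step 1: Combine all N = 11 observations and assign midranks.
sorted (value, group, rank): (9,G1,1), (10,G3,2), (13,G1,3), (15,G3,4), (16,G2,5), (17,G3,6), (19,G2,7), (22,G2,8.5), (22,G3,8.5), (24,G1,10), (25,G2,11)
Step 2: Sum ranks within each group.
R_1 = 14 (n_1 = 3)
R_2 = 31.5 (n_2 = 4)
R_3 = 20.5 (n_3 = 4)
Step 3: H = 12/(N(N+1)) * sum(R_i^2/n_i) - 3(N+1)
     = 12/(11*12) * (14^2/3 + 31.5^2/4 + 20.5^2/4) - 3*12
     = 0.090909 * 418.458 - 36
     = 2.041667.
Step 4: Ties present; correction factor C = 1 - 6/(11^3 - 11) = 0.995455. Corrected H = 2.041667 / 0.995455 = 2.050989.
Step 5: Under H0, H ~ chi^2(2); p-value = 0.358619.
Step 6: alpha = 0.1. fail to reject H0.

H = 2.0510, df = 2, p = 0.358619, fail to reject H0.


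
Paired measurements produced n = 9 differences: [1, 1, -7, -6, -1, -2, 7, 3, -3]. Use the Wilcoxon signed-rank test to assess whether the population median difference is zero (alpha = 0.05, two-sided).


Step 1: Drop any zero differences (none here) and take |d_i|.
|d| = [1, 1, 7, 6, 1, 2, 7, 3, 3]
Step 2: Midrank |d_i| (ties get averaged ranks).
ranks: |1|->2, |1|->2, |7|->8.5, |6|->7, |1|->2, |2|->4, |7|->8.5, |3|->5.5, |3|->5.5
Step 3: Attach original signs; sum ranks with positive sign and with negative sign.
W+ = 2 + 2 + 8.5 + 5.5 = 18
W- = 8.5 + 7 + 2 + 4 + 5.5 = 27
(Check: W+ + W- = 45 should equal n(n+1)/2 = 45.)
Step 4: Test statistic W = min(W+, W-) = 18.
Step 5: Ties in |d|, so use the tie-corrected normal approximation.
        E[W] = n(n+1)/4 = 9*10/4 = 22.5.
        Tie groups: |d|=1 (t=3), |d|=3 (t=2), |d|=7 (t=2); sum(t^3 - t) = 36.
        Var[W] = n(n+1)(2n+1)/24 - sum(t^3-t)/48 = 1710/24 - 36/48 = 70.5.
        z = (W - E[W]) / sqrt(Var[W]) = (18 - 22.5) / 8.3964 = -0.5359.
        Two-sided p = 2*Phi(z) = 0.591998.
Step 6: alpha = 0.05. fail to reject H0.

W+ = 18, W- = 27, W = min = 18, p = 0.591998, fail to reject H0.


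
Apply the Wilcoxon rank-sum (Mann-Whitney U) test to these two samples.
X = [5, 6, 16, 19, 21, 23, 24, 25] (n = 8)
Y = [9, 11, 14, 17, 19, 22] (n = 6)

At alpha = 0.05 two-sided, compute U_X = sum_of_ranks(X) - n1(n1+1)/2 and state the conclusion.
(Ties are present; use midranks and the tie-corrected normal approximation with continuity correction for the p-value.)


Step 1: Combine and sort all 14 observations; assign midranks.
sorted (value, group): (5,X), (6,X), (9,Y), (11,Y), (14,Y), (16,X), (17,Y), (19,X), (19,Y), (21,X), (22,Y), (23,X), (24,X), (25,X)
ranks: 5->1, 6->2, 9->3, 11->4, 14->5, 16->6, 17->7, 19->8.5, 19->8.5, 21->10, 22->11, 23->12, 24->13, 25->14
Step 2: Rank sum for X: R1 = 1 + 2 + 6 + 8.5 + 10 + 12 + 13 + 14 = 66.5.
Step 3: U_X = R1 - n1(n1+1)/2 = 66.5 - 8*9/2 = 66.5 - 36 = 30.5.
       U_Y = n1*n2 - U_X = 48 - 30.5 = 17.5.
Step 4: Ties are present, so use the tie-corrected normal approximation (with continuity correction) for the p-value.
Step 5: p-value = 0.438074; compare to alpha = 0.05. fail to reject H0.

U_X = 30.5, p = 0.438074, fail to reject H0 at alpha = 0.05.


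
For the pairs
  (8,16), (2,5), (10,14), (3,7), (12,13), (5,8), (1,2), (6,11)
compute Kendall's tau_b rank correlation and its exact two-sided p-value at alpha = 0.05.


Step 1: Enumerate the 28 unordered pairs (i,j) with i<j and classify each by sign(x_j-x_i) * sign(y_j-y_i).
  (1,2):dx=-6,dy=-11->C; (1,3):dx=+2,dy=-2->D; (1,4):dx=-5,dy=-9->C; (1,5):dx=+4,dy=-3->D
  (1,6):dx=-3,dy=-8->C; (1,7):dx=-7,dy=-14->C; (1,8):dx=-2,dy=-5->C; (2,3):dx=+8,dy=+9->C
  (2,4):dx=+1,dy=+2->C; (2,5):dx=+10,dy=+8->C; (2,6):dx=+3,dy=+3->C; (2,7):dx=-1,dy=-3->C
  (2,8):dx=+4,dy=+6->C; (3,4):dx=-7,dy=-7->C; (3,5):dx=+2,dy=-1->D; (3,6):dx=-5,dy=-6->C
  (3,7):dx=-9,dy=-12->C; (3,8):dx=-4,dy=-3->C; (4,5):dx=+9,dy=+6->C; (4,6):dx=+2,dy=+1->C
  (4,7):dx=-2,dy=-5->C; (4,8):dx=+3,dy=+4->C; (5,6):dx=-7,dy=-5->C; (5,7):dx=-11,dy=-11->C
  (5,8):dx=-6,dy=-2->C; (6,7):dx=-4,dy=-6->C; (6,8):dx=+1,dy=+3->C; (7,8):dx=+5,dy=+9->C
Step 2: C = 25, D = 3, total pairs = 28.
Step 3: tau = (C - D)/(n(n-1)/2) = (25 - 3)/28 = 0.785714.
Step 4: Exact two-sided p-value (enumerate n! = 40320 permutations of y under H0): p = 0.005506.
Step 5: alpha = 0.05. reject H0.

tau_b = 0.7857 (C=25, D=3), p = 0.005506, reject H0.


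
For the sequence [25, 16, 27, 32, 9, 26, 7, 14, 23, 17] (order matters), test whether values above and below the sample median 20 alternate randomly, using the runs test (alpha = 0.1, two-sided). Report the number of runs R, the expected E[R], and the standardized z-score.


Step 1: Compute median = 20; label A = above, B = below.
Labels in order: ABAABABBAB  (n_A = 5, n_B = 5)
Step 2: Count runs R = 8.
Step 3: Under H0 (random ordering), E[R] = 2*n_A*n_B/(n_A+n_B) + 1 = 2*5*5/10 + 1 = 6.0000.
        Var[R] = 2*n_A*n_B*(2*n_A*n_B - n_A - n_B) / ((n_A+n_B)^2 * (n_A+n_B-1)) = 2000/900 = 2.2222.
        SD[R] = 1.4907.
Step 4: Continuity-corrected z = (R - 0.5 - E[R]) / SD[R] = (8 - 0.5 - 6.0000) / 1.4907 = 1.0062.
Step 5: Two-sided p-value via normal approximation = 2*(1 - Phi(|z|)) = 0.314305.
Step 6: alpha = 0.1. fail to reject H0.

R = 8, z = 1.0062, p = 0.314305, fail to reject H0.


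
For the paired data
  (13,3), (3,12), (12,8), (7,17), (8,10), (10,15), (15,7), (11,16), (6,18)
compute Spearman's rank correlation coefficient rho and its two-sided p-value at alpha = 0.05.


Step 1: Rank x and y separately (midranks; no ties here).
rank(x): 13->8, 3->1, 12->7, 7->3, 8->4, 10->5, 15->9, 11->6, 6->2
rank(y): 3->1, 12->5, 8->3, 17->8, 10->4, 15->6, 7->2, 16->7, 18->9
Step 2: d_i = R_x(i) - R_y(i); compute d_i^2.
  (8-1)^2=49, (1-5)^2=16, (7-3)^2=16, (3-8)^2=25, (4-4)^2=0, (5-6)^2=1, (9-2)^2=49, (6-7)^2=1, (2-9)^2=49
sum(d^2) = 206.
Step 3: rho = 1 - 6*206 / (9*(9^2 - 1)) = 1 - 1236/720 = -0.716667.
Step 4: Under H0, t = rho * sqrt((n-2)/(1-rho^2)) = -2.7188 ~ t(7).
Step 5: Two-sided p-value from the t-distribution with 7 df = 0.029818.
Step 6: alpha = 0.05. reject H0.

rho = -0.7167, p = 0.029818, reject H0 at alpha = 0.05.


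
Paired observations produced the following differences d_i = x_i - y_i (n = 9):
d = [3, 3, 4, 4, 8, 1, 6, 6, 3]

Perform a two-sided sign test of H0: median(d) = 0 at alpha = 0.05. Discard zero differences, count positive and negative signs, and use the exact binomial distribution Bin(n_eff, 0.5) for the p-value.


Step 1: Discard zero differences. Original n = 9; n_eff = number of nonzero differences = 9.
Nonzero differences (with sign): +3, +3, +4, +4, +8, +1, +6, +6, +3
Step 2: Count signs: positive = 9, negative = 0.
Step 3: Under H0: P(positive) = 0.5, so the number of positives S ~ Bin(9, 0.5).
Step 4: Two-sided exact p-value = sum of Bin(9,0.5) probabilities at or below the observed probability = 0.003906.
Step 5: alpha = 0.05. reject H0.

n_eff = 9, pos = 9, neg = 0, p = 0.003906, reject H0.


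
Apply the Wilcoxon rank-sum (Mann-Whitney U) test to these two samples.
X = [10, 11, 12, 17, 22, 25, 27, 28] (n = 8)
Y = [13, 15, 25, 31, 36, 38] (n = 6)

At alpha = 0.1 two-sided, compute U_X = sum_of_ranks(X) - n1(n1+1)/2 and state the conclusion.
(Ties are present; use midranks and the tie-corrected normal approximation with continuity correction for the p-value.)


Step 1: Combine and sort all 14 observations; assign midranks.
sorted (value, group): (10,X), (11,X), (12,X), (13,Y), (15,Y), (17,X), (22,X), (25,X), (25,Y), (27,X), (28,X), (31,Y), (36,Y), (38,Y)
ranks: 10->1, 11->2, 12->3, 13->4, 15->5, 17->6, 22->7, 25->8.5, 25->8.5, 27->10, 28->11, 31->12, 36->13, 38->14
Step 2: Rank sum for X: R1 = 1 + 2 + 3 + 6 + 7 + 8.5 + 10 + 11 = 48.5.
Step 3: U_X = R1 - n1(n1+1)/2 = 48.5 - 8*9/2 = 48.5 - 36 = 12.5.
       U_Y = n1*n2 - U_X = 48 - 12.5 = 35.5.
Step 4: Ties are present, so use the tie-corrected normal approximation (with continuity correction) for the p-value.
Step 5: p-value = 0.155126; compare to alpha = 0.1. fail to reject H0.

U_X = 12.5, p = 0.155126, fail to reject H0 at alpha = 0.1.


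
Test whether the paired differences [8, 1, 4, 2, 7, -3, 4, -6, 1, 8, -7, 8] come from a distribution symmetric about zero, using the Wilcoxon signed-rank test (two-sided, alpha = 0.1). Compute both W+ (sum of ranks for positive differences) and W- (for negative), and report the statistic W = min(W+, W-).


Step 1: Drop any zero differences (none here) and take |d_i|.
|d| = [8, 1, 4, 2, 7, 3, 4, 6, 1, 8, 7, 8]
Step 2: Midrank |d_i| (ties get averaged ranks).
ranks: |8|->11, |1|->1.5, |4|->5.5, |2|->3, |7|->8.5, |3|->4, |4|->5.5, |6|->7, |1|->1.5, |8|->11, |7|->8.5, |8|->11
Step 3: Attach original signs; sum ranks with positive sign and with negative sign.
W+ = 11 + 1.5 + 5.5 + 3 + 8.5 + 5.5 + 1.5 + 11 + 11 = 58.5
W- = 4 + 7 + 8.5 = 19.5
(Check: W+ + W- = 78 should equal n(n+1)/2 = 78.)
Step 4: Test statistic W = min(W+, W-) = 19.5.
Step 5: Ties in |d|, so use the tie-corrected normal approximation.
        E[W] = n(n+1)/4 = 12*13/4 = 39.
        Tie groups: |d|=1 (t=2), |d|=4 (t=2), |d|=7 (t=2), |d|=8 (t=3); sum(t^3 - t) = 42.
        Var[W] = n(n+1)(2n+1)/24 - sum(t^3-t)/48 = 3900/24 - 42/48 = 161.625.
        z = (W - E[W]) / sqrt(Var[W]) = (19.5 - 39) / 12.7132 = -1.5338.
        Two-sided p = 2*Phi(z) = 0.125069.
Step 6: alpha = 0.1. fail to reject H0.

W+ = 58.5, W- = 19.5, W = min = 19.5, p = 0.125069, fail to reject H0.


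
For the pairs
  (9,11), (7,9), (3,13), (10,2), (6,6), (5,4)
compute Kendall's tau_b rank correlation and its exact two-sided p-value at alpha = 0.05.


Step 1: Enumerate the 15 unordered pairs (i,j) with i<j and classify each by sign(x_j-x_i) * sign(y_j-y_i).
  (1,2):dx=-2,dy=-2->C; (1,3):dx=-6,dy=+2->D; (1,4):dx=+1,dy=-9->D; (1,5):dx=-3,dy=-5->C
  (1,6):dx=-4,dy=-7->C; (2,3):dx=-4,dy=+4->D; (2,4):dx=+3,dy=-7->D; (2,5):dx=-1,dy=-3->C
  (2,6):dx=-2,dy=-5->C; (3,4):dx=+7,dy=-11->D; (3,5):dx=+3,dy=-7->D; (3,6):dx=+2,dy=-9->D
  (4,5):dx=-4,dy=+4->D; (4,6):dx=-5,dy=+2->D; (5,6):dx=-1,dy=-2->C
Step 2: C = 6, D = 9, total pairs = 15.
Step 3: tau = (C - D)/(n(n-1)/2) = (6 - 9)/15 = -0.200000.
Step 4: Exact two-sided p-value (enumerate n! = 720 permutations of y under H0): p = 0.719444.
Step 5: alpha = 0.05. fail to reject H0.

tau_b = -0.2000 (C=6, D=9), p = 0.719444, fail to reject H0.


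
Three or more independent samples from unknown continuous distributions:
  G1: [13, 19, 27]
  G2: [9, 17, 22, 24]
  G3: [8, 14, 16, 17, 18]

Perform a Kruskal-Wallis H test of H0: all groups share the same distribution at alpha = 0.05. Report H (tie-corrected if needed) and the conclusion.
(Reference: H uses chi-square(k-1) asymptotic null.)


Step 1: Combine all N = 12 observations and assign midranks.
sorted (value, group, rank): (8,G3,1), (9,G2,2), (13,G1,3), (14,G3,4), (16,G3,5), (17,G2,6.5), (17,G3,6.5), (18,G3,8), (19,G1,9), (22,G2,10), (24,G2,11), (27,G1,12)
Step 2: Sum ranks within each group.
R_1 = 24 (n_1 = 3)
R_2 = 29.5 (n_2 = 4)
R_3 = 24.5 (n_3 = 5)
Step 3: H = 12/(N(N+1)) * sum(R_i^2/n_i) - 3(N+1)
     = 12/(12*13) * (24^2/3 + 29.5^2/4 + 24.5^2/5) - 3*13
     = 0.076923 * 529.612 - 39
     = 1.739423.
Step 4: Ties present; correction factor C = 1 - 6/(12^3 - 12) = 0.996503. Corrected H = 1.739423 / 0.996503 = 1.745526.
Step 5: Under H0, H ~ chi^2(2); p-value = 0.417796.
Step 6: alpha = 0.05. fail to reject H0.

H = 1.7455, df = 2, p = 0.417796, fail to reject H0.


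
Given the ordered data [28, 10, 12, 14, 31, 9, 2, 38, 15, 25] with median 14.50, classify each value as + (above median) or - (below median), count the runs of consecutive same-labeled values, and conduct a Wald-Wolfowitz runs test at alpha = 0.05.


Step 1: Compute median = 14.50; label A = above, B = below.
Labels in order: ABBBABBAAA  (n_A = 5, n_B = 5)
Step 2: Count runs R = 5.
Step 3: Under H0 (random ordering), E[R] = 2*n_A*n_B/(n_A+n_B) + 1 = 2*5*5/10 + 1 = 6.0000.
        Var[R] = 2*n_A*n_B*(2*n_A*n_B - n_A - n_B) / ((n_A+n_B)^2 * (n_A+n_B-1)) = 2000/900 = 2.2222.
        SD[R] = 1.4907.
Step 4: Continuity-corrected z = (R + 0.5 - E[R]) / SD[R] = (5 + 0.5 - 6.0000) / 1.4907 = -0.3354.
Step 5: Two-sided p-value via normal approximation = 2*(1 - Phi(|z|)) = 0.737316.
Step 6: alpha = 0.05. fail to reject H0.

R = 5, z = -0.3354, p = 0.737316, fail to reject H0.


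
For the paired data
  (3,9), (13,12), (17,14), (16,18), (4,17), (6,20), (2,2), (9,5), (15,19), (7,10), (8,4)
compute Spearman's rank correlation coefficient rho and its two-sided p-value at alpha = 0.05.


Step 1: Rank x and y separately (midranks; no ties here).
rank(x): 3->2, 13->8, 17->11, 16->10, 4->3, 6->4, 2->1, 9->7, 15->9, 7->5, 8->6
rank(y): 9->4, 12->6, 14->7, 18->9, 17->8, 20->11, 2->1, 5->3, 19->10, 10->5, 4->2
Step 2: d_i = R_x(i) - R_y(i); compute d_i^2.
  (2-4)^2=4, (8-6)^2=4, (11-7)^2=16, (10-9)^2=1, (3-8)^2=25, (4-11)^2=49, (1-1)^2=0, (7-3)^2=16, (9-10)^2=1, (5-5)^2=0, (6-2)^2=16
sum(d^2) = 132.
Step 3: rho = 1 - 6*132 / (11*(11^2 - 1)) = 1 - 792/1320 = 0.400000.
Step 4: Under H0, t = rho * sqrt((n-2)/(1-rho^2)) = 1.3093 ~ t(9).
Step 5: Two-sided p-value from the t-distribution with 9 df = 0.222868.
Step 6: alpha = 0.05. fail to reject H0.

rho = 0.4000, p = 0.222868, fail to reject H0 at alpha = 0.05.


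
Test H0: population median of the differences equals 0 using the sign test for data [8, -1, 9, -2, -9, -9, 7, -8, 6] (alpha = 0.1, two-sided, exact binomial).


Step 1: Discard zero differences. Original n = 9; n_eff = number of nonzero differences = 9.
Nonzero differences (with sign): +8, -1, +9, -2, -9, -9, +7, -8, +6
Step 2: Count signs: positive = 4, negative = 5.
Step 3: Under H0: P(positive) = 0.5, so the number of positives S ~ Bin(9, 0.5).
Step 4: Two-sided exact p-value = sum of Bin(9,0.5) probabilities at or below the observed probability = 1.000000.
Step 5: alpha = 0.1. fail to reject H0.

n_eff = 9, pos = 4, neg = 5, p = 1.000000, fail to reject H0.


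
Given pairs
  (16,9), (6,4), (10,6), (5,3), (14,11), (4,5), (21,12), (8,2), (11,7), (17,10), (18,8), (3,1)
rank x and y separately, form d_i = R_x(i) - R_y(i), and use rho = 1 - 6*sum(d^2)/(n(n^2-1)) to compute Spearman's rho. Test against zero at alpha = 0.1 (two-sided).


Step 1: Rank x and y separately (midranks; no ties here).
rank(x): 16->9, 6->4, 10->6, 5->3, 14->8, 4->2, 21->12, 8->5, 11->7, 17->10, 18->11, 3->1
rank(y): 9->9, 4->4, 6->6, 3->3, 11->11, 5->5, 12->12, 2->2, 7->7, 10->10, 8->8, 1->1
Step 2: d_i = R_x(i) - R_y(i); compute d_i^2.
  (9-9)^2=0, (4-4)^2=0, (6-6)^2=0, (3-3)^2=0, (8-11)^2=9, (2-5)^2=9, (12-12)^2=0, (5-2)^2=9, (7-7)^2=0, (10-10)^2=0, (11-8)^2=9, (1-1)^2=0
sum(d^2) = 36.
Step 3: rho = 1 - 6*36 / (12*(12^2 - 1)) = 1 - 216/1716 = 0.874126.
Step 4: Under H0, t = rho * sqrt((n-2)/(1-rho^2)) = 5.6912 ~ t(10).
Step 5: Two-sided p-value from the t-distribution with 10 df = 0.000201.
Step 6: alpha = 0.1. reject H0.

rho = 0.8741, p = 0.000201, reject H0 at alpha = 0.1.


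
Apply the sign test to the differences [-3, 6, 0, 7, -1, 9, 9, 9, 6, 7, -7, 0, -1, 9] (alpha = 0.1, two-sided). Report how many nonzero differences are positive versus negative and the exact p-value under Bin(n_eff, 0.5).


Step 1: Discard zero differences. Original n = 14; n_eff = number of nonzero differences = 12.
Nonzero differences (with sign): -3, +6, +7, -1, +9, +9, +9, +6, +7, -7, -1, +9
Step 2: Count signs: positive = 8, negative = 4.
Step 3: Under H0: P(positive) = 0.5, so the number of positives S ~ Bin(12, 0.5).
Step 4: Two-sided exact p-value = sum of Bin(12,0.5) probabilities at or below the observed probability = 0.387695.
Step 5: alpha = 0.1. fail to reject H0.

n_eff = 12, pos = 8, neg = 4, p = 0.387695, fail to reject H0.


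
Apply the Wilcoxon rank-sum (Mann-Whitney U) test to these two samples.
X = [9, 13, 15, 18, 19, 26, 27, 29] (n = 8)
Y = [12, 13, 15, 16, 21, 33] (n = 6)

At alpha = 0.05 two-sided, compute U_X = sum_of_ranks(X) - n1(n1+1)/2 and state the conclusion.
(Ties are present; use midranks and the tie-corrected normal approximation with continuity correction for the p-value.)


Step 1: Combine and sort all 14 observations; assign midranks.
sorted (value, group): (9,X), (12,Y), (13,X), (13,Y), (15,X), (15,Y), (16,Y), (18,X), (19,X), (21,Y), (26,X), (27,X), (29,X), (33,Y)
ranks: 9->1, 12->2, 13->3.5, 13->3.5, 15->5.5, 15->5.5, 16->7, 18->8, 19->9, 21->10, 26->11, 27->12, 29->13, 33->14
Step 2: Rank sum for X: R1 = 1 + 3.5 + 5.5 + 8 + 9 + 11 + 12 + 13 = 63.
Step 3: U_X = R1 - n1(n1+1)/2 = 63 - 8*9/2 = 63 - 36 = 27.
       U_Y = n1*n2 - U_X = 48 - 27 = 21.
Step 4: Ties are present, so use the tie-corrected normal approximation (with continuity correction) for the p-value.
Step 5: p-value = 0.746347; compare to alpha = 0.05. fail to reject H0.

U_X = 27, p = 0.746347, fail to reject H0 at alpha = 0.05.


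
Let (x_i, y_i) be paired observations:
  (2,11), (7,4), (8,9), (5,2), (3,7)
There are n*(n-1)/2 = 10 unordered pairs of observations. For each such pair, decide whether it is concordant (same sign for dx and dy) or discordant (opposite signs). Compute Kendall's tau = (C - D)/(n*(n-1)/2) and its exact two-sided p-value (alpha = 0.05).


Step 1: Enumerate the 10 unordered pairs (i,j) with i<j and classify each by sign(x_j-x_i) * sign(y_j-y_i).
  (1,2):dx=+5,dy=-7->D; (1,3):dx=+6,dy=-2->D; (1,4):dx=+3,dy=-9->D; (1,5):dx=+1,dy=-4->D
  (2,3):dx=+1,dy=+5->C; (2,4):dx=-2,dy=-2->C; (2,5):dx=-4,dy=+3->D; (3,4):dx=-3,dy=-7->C
  (3,5):dx=-5,dy=-2->C; (4,5):dx=-2,dy=+5->D
Step 2: C = 4, D = 6, total pairs = 10.
Step 3: tau = (C - D)/(n(n-1)/2) = (4 - 6)/10 = -0.200000.
Step 4: Exact two-sided p-value (enumerate n! = 120 permutations of y under H0): p = 0.816667.
Step 5: alpha = 0.05. fail to reject H0.

tau_b = -0.2000 (C=4, D=6), p = 0.816667, fail to reject H0.


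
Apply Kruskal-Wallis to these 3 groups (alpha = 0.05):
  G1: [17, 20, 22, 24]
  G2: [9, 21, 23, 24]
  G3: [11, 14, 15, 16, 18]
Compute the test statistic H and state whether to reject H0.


Step 1: Combine all N = 13 observations and assign midranks.
sorted (value, group, rank): (9,G2,1), (11,G3,2), (14,G3,3), (15,G3,4), (16,G3,5), (17,G1,6), (18,G3,7), (20,G1,8), (21,G2,9), (22,G1,10), (23,G2,11), (24,G1,12.5), (24,G2,12.5)
Step 2: Sum ranks within each group.
R_1 = 36.5 (n_1 = 4)
R_2 = 33.5 (n_2 = 4)
R_3 = 21 (n_3 = 5)
Step 3: H = 12/(N(N+1)) * sum(R_i^2/n_i) - 3(N+1)
     = 12/(13*14) * (36.5^2/4 + 33.5^2/4 + 21^2/5) - 3*14
     = 0.065934 * 701.825 - 42
     = 4.274176.
Step 4: Ties present; correction factor C = 1 - 6/(13^3 - 13) = 0.997253. Corrected H = 4.274176 / 0.997253 = 4.285950.
Step 5: Under H0, H ~ chi^2(2); p-value = 0.117305.
Step 6: alpha = 0.05. fail to reject H0.

H = 4.2860, df = 2, p = 0.117305, fail to reject H0.


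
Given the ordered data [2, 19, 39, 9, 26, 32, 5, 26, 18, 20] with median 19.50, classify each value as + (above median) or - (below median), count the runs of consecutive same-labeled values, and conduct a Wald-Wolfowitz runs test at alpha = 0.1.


Step 1: Compute median = 19.50; label A = above, B = below.
Labels in order: BBABAABABA  (n_A = 5, n_B = 5)
Step 2: Count runs R = 8.
Step 3: Under H0 (random ordering), E[R] = 2*n_A*n_B/(n_A+n_B) + 1 = 2*5*5/10 + 1 = 6.0000.
        Var[R] = 2*n_A*n_B*(2*n_A*n_B - n_A - n_B) / ((n_A+n_B)^2 * (n_A+n_B-1)) = 2000/900 = 2.2222.
        SD[R] = 1.4907.
Step 4: Continuity-corrected z = (R - 0.5 - E[R]) / SD[R] = (8 - 0.5 - 6.0000) / 1.4907 = 1.0062.
Step 5: Two-sided p-value via normal approximation = 2*(1 - Phi(|z|)) = 0.314305.
Step 6: alpha = 0.1. fail to reject H0.

R = 8, z = 1.0062, p = 0.314305, fail to reject H0.


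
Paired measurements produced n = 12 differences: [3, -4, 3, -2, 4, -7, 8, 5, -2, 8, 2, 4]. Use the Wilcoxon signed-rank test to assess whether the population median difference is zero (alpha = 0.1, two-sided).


Step 1: Drop any zero differences (none here) and take |d_i|.
|d| = [3, 4, 3, 2, 4, 7, 8, 5, 2, 8, 2, 4]
Step 2: Midrank |d_i| (ties get averaged ranks).
ranks: |3|->4.5, |4|->7, |3|->4.5, |2|->2, |4|->7, |7|->10, |8|->11.5, |5|->9, |2|->2, |8|->11.5, |2|->2, |4|->7
Step 3: Attach original signs; sum ranks with positive sign and with negative sign.
W+ = 4.5 + 4.5 + 7 + 11.5 + 9 + 11.5 + 2 + 7 = 57
W- = 7 + 2 + 10 + 2 = 21
(Check: W+ + W- = 78 should equal n(n+1)/2 = 78.)
Step 4: Test statistic W = min(W+, W-) = 21.
Step 5: Ties in |d|, so use the tie-corrected normal approximation.
        E[W] = n(n+1)/4 = 12*13/4 = 39.
        Tie groups: |d|=2 (t=3), |d|=3 (t=2), |d|=4 (t=3), |d|=8 (t=2); sum(t^3 - t) = 60.
        Var[W] = n(n+1)(2n+1)/24 - sum(t^3-t)/48 = 3900/24 - 60/48 = 161.25.
        z = (W - E[W]) / sqrt(Var[W]) = (21 - 39) / 12.6984 = -1.4175.
        Two-sided p = 2*Phi(z) = 0.156337.
Step 6: alpha = 0.1. fail to reject H0.

W+ = 57, W- = 21, W = min = 21, p = 0.156337, fail to reject H0.


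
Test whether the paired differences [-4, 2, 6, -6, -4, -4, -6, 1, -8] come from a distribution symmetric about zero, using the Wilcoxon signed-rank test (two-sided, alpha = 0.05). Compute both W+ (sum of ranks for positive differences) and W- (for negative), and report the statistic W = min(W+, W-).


Step 1: Drop any zero differences (none here) and take |d_i|.
|d| = [4, 2, 6, 6, 4, 4, 6, 1, 8]
Step 2: Midrank |d_i| (ties get averaged ranks).
ranks: |4|->4, |2|->2, |6|->7, |6|->7, |4|->4, |4|->4, |6|->7, |1|->1, |8|->9
Step 3: Attach original signs; sum ranks with positive sign and with negative sign.
W+ = 2 + 7 + 1 = 10
W- = 4 + 7 + 4 + 4 + 7 + 9 = 35
(Check: W+ + W- = 45 should equal n(n+1)/2 = 45.)
Step 4: Test statistic W = min(W+, W-) = 10.
Step 5: Ties in |d|, so use the tie-corrected normal approximation.
        E[W] = n(n+1)/4 = 9*10/4 = 22.5.
        Tie groups: |d|=4 (t=3), |d|=6 (t=3); sum(t^3 - t) = 48.
        Var[W] = n(n+1)(2n+1)/24 - sum(t^3-t)/48 = 1710/24 - 48/48 = 70.25.
        z = (W - E[W]) / sqrt(Var[W]) = (10 - 22.5) / 8.3815 = -1.4914.
        Two-sided p = 2*Phi(z) = 0.135863.
Step 6: alpha = 0.05. fail to reject H0.

W+ = 10, W- = 35, W = min = 10, p = 0.135863, fail to reject H0.


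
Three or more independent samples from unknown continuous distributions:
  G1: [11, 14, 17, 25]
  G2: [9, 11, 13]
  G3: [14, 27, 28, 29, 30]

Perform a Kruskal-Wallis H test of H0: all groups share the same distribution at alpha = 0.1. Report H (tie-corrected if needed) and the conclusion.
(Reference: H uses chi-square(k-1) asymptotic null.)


Step 1: Combine all N = 12 observations and assign midranks.
sorted (value, group, rank): (9,G2,1), (11,G1,2.5), (11,G2,2.5), (13,G2,4), (14,G1,5.5), (14,G3,5.5), (17,G1,7), (25,G1,8), (27,G3,9), (28,G3,10), (29,G3,11), (30,G3,12)
Step 2: Sum ranks within each group.
R_1 = 23 (n_1 = 4)
R_2 = 7.5 (n_2 = 3)
R_3 = 47.5 (n_3 = 5)
Step 3: H = 12/(N(N+1)) * sum(R_i^2/n_i) - 3(N+1)
     = 12/(12*13) * (23^2/4 + 7.5^2/3 + 47.5^2/5) - 3*13
     = 0.076923 * 602.25 - 39
     = 7.326923.
Step 4: Ties present; correction factor C = 1 - 12/(12^3 - 12) = 0.993007. Corrected H = 7.326923 / 0.993007 = 7.378521.
Step 5: Under H0, H ~ chi^2(2); p-value = 0.024990.
Step 6: alpha = 0.1. reject H0.

H = 7.3785, df = 2, p = 0.024990, reject H0.


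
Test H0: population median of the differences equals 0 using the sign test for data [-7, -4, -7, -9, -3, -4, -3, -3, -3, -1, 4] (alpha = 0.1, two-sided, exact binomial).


Step 1: Discard zero differences. Original n = 11; n_eff = number of nonzero differences = 11.
Nonzero differences (with sign): -7, -4, -7, -9, -3, -4, -3, -3, -3, -1, +4
Step 2: Count signs: positive = 1, negative = 10.
Step 3: Under H0: P(positive) = 0.5, so the number of positives S ~ Bin(11, 0.5).
Step 4: Two-sided exact p-value = sum of Bin(11,0.5) probabilities at or below the observed probability = 0.011719.
Step 5: alpha = 0.1. reject H0.

n_eff = 11, pos = 1, neg = 10, p = 0.011719, reject H0.


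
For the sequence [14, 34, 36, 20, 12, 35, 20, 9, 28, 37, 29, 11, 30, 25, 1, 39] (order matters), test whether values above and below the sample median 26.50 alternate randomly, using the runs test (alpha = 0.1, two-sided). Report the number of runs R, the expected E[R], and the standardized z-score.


Step 1: Compute median = 26.50; label A = above, B = below.
Labels in order: BAABBABBAAABABBA  (n_A = 8, n_B = 8)
Step 2: Count runs R = 10.
Step 3: Under H0 (random ordering), E[R] = 2*n_A*n_B/(n_A+n_B) + 1 = 2*8*8/16 + 1 = 9.0000.
        Var[R] = 2*n_A*n_B*(2*n_A*n_B - n_A - n_B) / ((n_A+n_B)^2 * (n_A+n_B-1)) = 14336/3840 = 3.7333.
        SD[R] = 1.9322.
Step 4: Continuity-corrected z = (R - 0.5 - E[R]) / SD[R] = (10 - 0.5 - 9.0000) / 1.9322 = 0.2588.
Step 5: Two-sided p-value via normal approximation = 2*(1 - Phi(|z|)) = 0.795809.
Step 6: alpha = 0.1. fail to reject H0.

R = 10, z = 0.2588, p = 0.795809, fail to reject H0.


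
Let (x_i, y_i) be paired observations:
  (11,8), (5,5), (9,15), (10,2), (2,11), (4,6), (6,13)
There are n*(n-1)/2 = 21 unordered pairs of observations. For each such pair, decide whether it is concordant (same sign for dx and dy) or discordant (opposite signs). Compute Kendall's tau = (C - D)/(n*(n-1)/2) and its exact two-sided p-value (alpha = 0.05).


Step 1: Enumerate the 21 unordered pairs (i,j) with i<j and classify each by sign(x_j-x_i) * sign(y_j-y_i).
  (1,2):dx=-6,dy=-3->C; (1,3):dx=-2,dy=+7->D; (1,4):dx=-1,dy=-6->C; (1,5):dx=-9,dy=+3->D
  (1,6):dx=-7,dy=-2->C; (1,7):dx=-5,dy=+5->D; (2,3):dx=+4,dy=+10->C; (2,4):dx=+5,dy=-3->D
  (2,5):dx=-3,dy=+6->D; (2,6):dx=-1,dy=+1->D; (2,7):dx=+1,dy=+8->C; (3,4):dx=+1,dy=-13->D
  (3,5):dx=-7,dy=-4->C; (3,6):dx=-5,dy=-9->C; (3,7):dx=-3,dy=-2->C; (4,5):dx=-8,dy=+9->D
  (4,6):dx=-6,dy=+4->D; (4,7):dx=-4,dy=+11->D; (5,6):dx=+2,dy=-5->D; (5,7):dx=+4,dy=+2->C
  (6,7):dx=+2,dy=+7->C
Step 2: C = 10, D = 11, total pairs = 21.
Step 3: tau = (C - D)/(n(n-1)/2) = (10 - 11)/21 = -0.047619.
Step 4: Exact two-sided p-value (enumerate n! = 5040 permutations of y under H0): p = 1.000000.
Step 5: alpha = 0.05. fail to reject H0.

tau_b = -0.0476 (C=10, D=11), p = 1.000000, fail to reject H0.


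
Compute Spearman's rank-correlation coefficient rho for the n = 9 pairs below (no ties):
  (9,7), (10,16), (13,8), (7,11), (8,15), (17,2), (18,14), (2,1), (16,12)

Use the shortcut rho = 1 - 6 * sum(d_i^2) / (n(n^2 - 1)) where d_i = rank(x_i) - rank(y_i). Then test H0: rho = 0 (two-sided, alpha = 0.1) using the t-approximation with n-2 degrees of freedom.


Step 1: Rank x and y separately (midranks; no ties here).
rank(x): 9->4, 10->5, 13->6, 7->2, 8->3, 17->8, 18->9, 2->1, 16->7
rank(y): 7->3, 16->9, 8->4, 11->5, 15->8, 2->2, 14->7, 1->1, 12->6
Step 2: d_i = R_x(i) - R_y(i); compute d_i^2.
  (4-3)^2=1, (5-9)^2=16, (6-4)^2=4, (2-5)^2=9, (3-8)^2=25, (8-2)^2=36, (9-7)^2=4, (1-1)^2=0, (7-6)^2=1
sum(d^2) = 96.
Step 3: rho = 1 - 6*96 / (9*(9^2 - 1)) = 1 - 576/720 = 0.200000.
Step 4: Under H0, t = rho * sqrt((n-2)/(1-rho^2)) = 0.5401 ~ t(7).
Step 5: Two-sided p-value from the t-distribution with 7 df = 0.605901.
Step 6: alpha = 0.1. fail to reject H0.

rho = 0.2000, p = 0.605901, fail to reject H0 at alpha = 0.1.


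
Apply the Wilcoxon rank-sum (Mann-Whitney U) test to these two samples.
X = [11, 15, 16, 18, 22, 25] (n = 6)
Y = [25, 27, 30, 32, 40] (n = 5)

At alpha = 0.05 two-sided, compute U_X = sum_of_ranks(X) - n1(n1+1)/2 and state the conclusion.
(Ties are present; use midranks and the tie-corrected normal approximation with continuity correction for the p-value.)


Step 1: Combine and sort all 11 observations; assign midranks.
sorted (value, group): (11,X), (15,X), (16,X), (18,X), (22,X), (25,X), (25,Y), (27,Y), (30,Y), (32,Y), (40,Y)
ranks: 11->1, 15->2, 16->3, 18->4, 22->5, 25->6.5, 25->6.5, 27->8, 30->9, 32->10, 40->11
Step 2: Rank sum for X: R1 = 1 + 2 + 3 + 4 + 5 + 6.5 = 21.5.
Step 3: U_X = R1 - n1(n1+1)/2 = 21.5 - 6*7/2 = 21.5 - 21 = 0.5.
       U_Y = n1*n2 - U_X = 30 - 0.5 = 29.5.
Step 4: Ties are present, so use the tie-corrected normal approximation (with continuity correction) for the p-value.
Step 5: p-value = 0.010411; compare to alpha = 0.05. reject H0.

U_X = 0.5, p = 0.010411, reject H0 at alpha = 0.05.


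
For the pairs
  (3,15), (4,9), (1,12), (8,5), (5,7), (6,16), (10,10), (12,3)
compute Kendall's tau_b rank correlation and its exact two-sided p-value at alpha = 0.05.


Step 1: Enumerate the 28 unordered pairs (i,j) with i<j and classify each by sign(x_j-x_i) * sign(y_j-y_i).
  (1,2):dx=+1,dy=-6->D; (1,3):dx=-2,dy=-3->C; (1,4):dx=+5,dy=-10->D; (1,5):dx=+2,dy=-8->D
  (1,6):dx=+3,dy=+1->C; (1,7):dx=+7,dy=-5->D; (1,8):dx=+9,dy=-12->D; (2,3):dx=-3,dy=+3->D
  (2,4):dx=+4,dy=-4->D; (2,5):dx=+1,dy=-2->D; (2,6):dx=+2,dy=+7->C; (2,7):dx=+6,dy=+1->C
  (2,8):dx=+8,dy=-6->D; (3,4):dx=+7,dy=-7->D; (3,5):dx=+4,dy=-5->D; (3,6):dx=+5,dy=+4->C
  (3,7):dx=+9,dy=-2->D; (3,8):dx=+11,dy=-9->D; (4,5):dx=-3,dy=+2->D; (4,6):dx=-2,dy=+11->D
  (4,7):dx=+2,dy=+5->C; (4,8):dx=+4,dy=-2->D; (5,6):dx=+1,dy=+9->C; (5,7):dx=+5,dy=+3->C
  (5,8):dx=+7,dy=-4->D; (6,7):dx=+4,dy=-6->D; (6,8):dx=+6,dy=-13->D; (7,8):dx=+2,dy=-7->D
Step 2: C = 8, D = 20, total pairs = 28.
Step 3: tau = (C - D)/(n(n-1)/2) = (8 - 20)/28 = -0.428571.
Step 4: Exact two-sided p-value (enumerate n! = 40320 permutations of y under H0): p = 0.178869.
Step 5: alpha = 0.05. fail to reject H0.

tau_b = -0.4286 (C=8, D=20), p = 0.178869, fail to reject H0.


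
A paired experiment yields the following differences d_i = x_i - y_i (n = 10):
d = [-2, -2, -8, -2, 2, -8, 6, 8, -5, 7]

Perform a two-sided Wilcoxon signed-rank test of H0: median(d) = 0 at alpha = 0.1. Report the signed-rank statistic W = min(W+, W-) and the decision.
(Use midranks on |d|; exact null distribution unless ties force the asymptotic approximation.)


Step 1: Drop any zero differences (none here) and take |d_i|.
|d| = [2, 2, 8, 2, 2, 8, 6, 8, 5, 7]
Step 2: Midrank |d_i| (ties get averaged ranks).
ranks: |2|->2.5, |2|->2.5, |8|->9, |2|->2.5, |2|->2.5, |8|->9, |6|->6, |8|->9, |5|->5, |7|->7
Step 3: Attach original signs; sum ranks with positive sign and with negative sign.
W+ = 2.5 + 6 + 9 + 7 = 24.5
W- = 2.5 + 2.5 + 9 + 2.5 + 9 + 5 = 30.5
(Check: W+ + W- = 55 should equal n(n+1)/2 = 55.)
Step 4: Test statistic W = min(W+, W-) = 24.5.
Step 5: Ties in |d|, so use the tie-corrected normal approximation.
        E[W] = n(n+1)/4 = 10*11/4 = 27.5.
        Tie groups: |d|=2 (t=4), |d|=8 (t=3); sum(t^3 - t) = 84.
        Var[W] = n(n+1)(2n+1)/24 - sum(t^3-t)/48 = 2310/24 - 84/48 = 94.5.
        z = (W - E[W]) / sqrt(Var[W]) = (24.5 - 27.5) / 9.7211 = -0.3086.
        Two-sided p = 2*Phi(z) = 0.757621.
Step 6: alpha = 0.1. fail to reject H0.

W+ = 24.5, W- = 30.5, W = min = 24.5, p = 0.757621, fail to reject H0.


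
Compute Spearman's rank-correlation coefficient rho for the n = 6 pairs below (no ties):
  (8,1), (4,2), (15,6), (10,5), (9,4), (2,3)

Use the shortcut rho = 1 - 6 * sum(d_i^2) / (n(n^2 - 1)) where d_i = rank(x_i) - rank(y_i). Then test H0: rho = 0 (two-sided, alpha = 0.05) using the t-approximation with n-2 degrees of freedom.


Step 1: Rank x and y separately (midranks; no ties here).
rank(x): 8->3, 4->2, 15->6, 10->5, 9->4, 2->1
rank(y): 1->1, 2->2, 6->6, 5->5, 4->4, 3->3
Step 2: d_i = R_x(i) - R_y(i); compute d_i^2.
  (3-1)^2=4, (2-2)^2=0, (6-6)^2=0, (5-5)^2=0, (4-4)^2=0, (1-3)^2=4
sum(d^2) = 8.
Step 3: rho = 1 - 6*8 / (6*(6^2 - 1)) = 1 - 48/210 = 0.771429.
Step 4: Under H0, t = rho * sqrt((n-2)/(1-rho^2)) = 2.4247 ~ t(4).
Step 5: Two-sided p-value from the t-distribution with 4 df = 0.072397.
Step 6: alpha = 0.05. fail to reject H0.

rho = 0.7714, p = 0.072397, fail to reject H0 at alpha = 0.05.


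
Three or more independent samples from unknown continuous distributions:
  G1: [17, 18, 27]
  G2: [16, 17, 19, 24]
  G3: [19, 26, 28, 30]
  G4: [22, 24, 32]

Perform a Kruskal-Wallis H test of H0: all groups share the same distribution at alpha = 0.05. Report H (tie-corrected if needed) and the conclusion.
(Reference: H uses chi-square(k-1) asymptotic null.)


Step 1: Combine all N = 14 observations and assign midranks.
sorted (value, group, rank): (16,G2,1), (17,G1,2.5), (17,G2,2.5), (18,G1,4), (19,G2,5.5), (19,G3,5.5), (22,G4,7), (24,G2,8.5), (24,G4,8.5), (26,G3,10), (27,G1,11), (28,G3,12), (30,G3,13), (32,G4,14)
Step 2: Sum ranks within each group.
R_1 = 17.5 (n_1 = 3)
R_2 = 17.5 (n_2 = 4)
R_3 = 40.5 (n_3 = 4)
R_4 = 29.5 (n_4 = 3)
Step 3: H = 12/(N(N+1)) * sum(R_i^2/n_i) - 3(N+1)
     = 12/(14*15) * (17.5^2/3 + 17.5^2/4 + 40.5^2/4 + 29.5^2/3) - 3*15
     = 0.057143 * 878.792 - 45
     = 5.216667.
Step 4: Ties present; correction factor C = 1 - 18/(14^3 - 14) = 0.993407. Corrected H = 5.216667 / 0.993407 = 5.251291.
Step 5: Under H0, H ~ chi^2(3); p-value = 0.154294.
Step 6: alpha = 0.05. fail to reject H0.

H = 5.2513, df = 3, p = 0.154294, fail to reject H0.


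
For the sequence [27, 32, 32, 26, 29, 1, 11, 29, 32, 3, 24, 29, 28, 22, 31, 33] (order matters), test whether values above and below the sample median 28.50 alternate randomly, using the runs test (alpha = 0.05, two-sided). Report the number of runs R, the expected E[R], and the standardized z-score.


Step 1: Compute median = 28.50; label A = above, B = below.
Labels in order: BAABABBAABBABBAA  (n_A = 8, n_B = 8)
Step 2: Count runs R = 10.
Step 3: Under H0 (random ordering), E[R] = 2*n_A*n_B/(n_A+n_B) + 1 = 2*8*8/16 + 1 = 9.0000.
        Var[R] = 2*n_A*n_B*(2*n_A*n_B - n_A - n_B) / ((n_A+n_B)^2 * (n_A+n_B-1)) = 14336/3840 = 3.7333.
        SD[R] = 1.9322.
Step 4: Continuity-corrected z = (R - 0.5 - E[R]) / SD[R] = (10 - 0.5 - 9.0000) / 1.9322 = 0.2588.
Step 5: Two-sided p-value via normal approximation = 2*(1 - Phi(|z|)) = 0.795809.
Step 6: alpha = 0.05. fail to reject H0.

R = 10, z = 0.2588, p = 0.795809, fail to reject H0.


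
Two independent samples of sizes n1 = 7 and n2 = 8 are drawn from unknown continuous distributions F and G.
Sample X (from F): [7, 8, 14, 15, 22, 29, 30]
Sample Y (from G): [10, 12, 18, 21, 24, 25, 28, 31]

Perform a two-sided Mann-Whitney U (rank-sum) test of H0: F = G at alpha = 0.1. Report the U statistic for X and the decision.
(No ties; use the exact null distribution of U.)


Step 1: Combine and sort all 15 observations; assign midranks.
sorted (value, group): (7,X), (8,X), (10,Y), (12,Y), (14,X), (15,X), (18,Y), (21,Y), (22,X), (24,Y), (25,Y), (28,Y), (29,X), (30,X), (31,Y)
ranks: 7->1, 8->2, 10->3, 12->4, 14->5, 15->6, 18->7, 21->8, 22->9, 24->10, 25->11, 28->12, 29->13, 30->14, 31->15
Step 2: Rank sum for X: R1 = 1 + 2 + 5 + 6 + 9 + 13 + 14 = 50.
Step 3: U_X = R1 - n1(n1+1)/2 = 50 - 7*8/2 = 50 - 28 = 22.
       U_Y = n1*n2 - U_X = 56 - 22 = 34.
Step 4: No ties, so the exact null distribution of U (based on enumerating the C(15,7) = 6435 equally likely rank assignments) gives the two-sided p-value.
Step 5: p-value = 0.535820; compare to alpha = 0.1. fail to reject H0.

U_X = 22, p = 0.535820, fail to reject H0 at alpha = 0.1.


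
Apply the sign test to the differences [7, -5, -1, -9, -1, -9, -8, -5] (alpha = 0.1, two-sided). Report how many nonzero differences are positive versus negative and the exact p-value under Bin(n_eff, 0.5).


Step 1: Discard zero differences. Original n = 8; n_eff = number of nonzero differences = 8.
Nonzero differences (with sign): +7, -5, -1, -9, -1, -9, -8, -5
Step 2: Count signs: positive = 1, negative = 7.
Step 3: Under H0: P(positive) = 0.5, so the number of positives S ~ Bin(8, 0.5).
Step 4: Two-sided exact p-value = sum of Bin(8,0.5) probabilities at or below the observed probability = 0.070312.
Step 5: alpha = 0.1. reject H0.

n_eff = 8, pos = 1, neg = 7, p = 0.070312, reject H0.


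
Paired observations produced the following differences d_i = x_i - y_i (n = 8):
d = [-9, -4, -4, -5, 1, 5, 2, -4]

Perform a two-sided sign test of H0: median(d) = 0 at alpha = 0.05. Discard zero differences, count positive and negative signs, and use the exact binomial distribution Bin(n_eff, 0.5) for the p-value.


Step 1: Discard zero differences. Original n = 8; n_eff = number of nonzero differences = 8.
Nonzero differences (with sign): -9, -4, -4, -5, +1, +5, +2, -4
Step 2: Count signs: positive = 3, negative = 5.
Step 3: Under H0: P(positive) = 0.5, so the number of positives S ~ Bin(8, 0.5).
Step 4: Two-sided exact p-value = sum of Bin(8,0.5) probabilities at or below the observed probability = 0.726562.
Step 5: alpha = 0.05. fail to reject H0.

n_eff = 8, pos = 3, neg = 5, p = 0.726562, fail to reject H0.


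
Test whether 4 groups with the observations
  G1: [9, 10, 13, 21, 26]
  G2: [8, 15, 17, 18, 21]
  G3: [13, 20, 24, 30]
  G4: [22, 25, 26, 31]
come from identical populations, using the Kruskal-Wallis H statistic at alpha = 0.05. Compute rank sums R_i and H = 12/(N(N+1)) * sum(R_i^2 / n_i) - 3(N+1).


Step 1: Combine all N = 18 observations and assign midranks.
sorted (value, group, rank): (8,G2,1), (9,G1,2), (10,G1,3), (13,G1,4.5), (13,G3,4.5), (15,G2,6), (17,G2,7), (18,G2,8), (20,G3,9), (21,G1,10.5), (21,G2,10.5), (22,G4,12), (24,G3,13), (25,G4,14), (26,G1,15.5), (26,G4,15.5), (30,G3,17), (31,G4,18)
Step 2: Sum ranks within each group.
R_1 = 35.5 (n_1 = 5)
R_2 = 32.5 (n_2 = 5)
R_3 = 43.5 (n_3 = 4)
R_4 = 59.5 (n_4 = 4)
Step 3: H = 12/(N(N+1)) * sum(R_i^2/n_i) - 3(N+1)
     = 12/(18*19) * (35.5^2/5 + 32.5^2/5 + 43.5^2/4 + 59.5^2/4) - 3*19
     = 0.035088 * 1821.42 - 57
     = 6.909649.
Step 4: Ties present; correction factor C = 1 - 18/(18^3 - 18) = 0.996904. Corrected H = 6.909649 / 0.996904 = 6.931108.
Step 5: Under H0, H ~ chi^2(3); p-value = 0.074126.
Step 6: alpha = 0.05. fail to reject H0.

H = 6.9311, df = 3, p = 0.074126, fail to reject H0.


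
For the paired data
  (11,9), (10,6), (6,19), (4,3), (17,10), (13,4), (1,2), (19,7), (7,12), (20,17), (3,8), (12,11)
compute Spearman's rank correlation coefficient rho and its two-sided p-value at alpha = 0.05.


Step 1: Rank x and y separately (midranks; no ties here).
rank(x): 11->7, 10->6, 6->4, 4->3, 17->10, 13->9, 1->1, 19->11, 7->5, 20->12, 3->2, 12->8
rank(y): 9->7, 6->4, 19->12, 3->2, 10->8, 4->3, 2->1, 7->5, 12->10, 17->11, 8->6, 11->9
Step 2: d_i = R_x(i) - R_y(i); compute d_i^2.
  (7-7)^2=0, (6-4)^2=4, (4-12)^2=64, (3-2)^2=1, (10-8)^2=4, (9-3)^2=36, (1-1)^2=0, (11-5)^2=36, (5-10)^2=25, (12-11)^2=1, (2-6)^2=16, (8-9)^2=1
sum(d^2) = 188.
Step 3: rho = 1 - 6*188 / (12*(12^2 - 1)) = 1 - 1128/1716 = 0.342657.
Step 4: Under H0, t = rho * sqrt((n-2)/(1-rho^2)) = 1.1534 ~ t(10).
Step 5: Two-sided p-value from the t-distribution with 10 df = 0.275567.
Step 6: alpha = 0.05. fail to reject H0.

rho = 0.3427, p = 0.275567, fail to reject H0 at alpha = 0.05.


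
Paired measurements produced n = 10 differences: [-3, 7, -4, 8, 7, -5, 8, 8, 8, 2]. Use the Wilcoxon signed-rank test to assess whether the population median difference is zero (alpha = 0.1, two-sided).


Step 1: Drop any zero differences (none here) and take |d_i|.
|d| = [3, 7, 4, 8, 7, 5, 8, 8, 8, 2]
Step 2: Midrank |d_i| (ties get averaged ranks).
ranks: |3|->2, |7|->5.5, |4|->3, |8|->8.5, |7|->5.5, |5|->4, |8|->8.5, |8|->8.5, |8|->8.5, |2|->1
Step 3: Attach original signs; sum ranks with positive sign and with negative sign.
W+ = 5.5 + 8.5 + 5.5 + 8.5 + 8.5 + 8.5 + 1 = 46
W- = 2 + 3 + 4 = 9
(Check: W+ + W- = 55 should equal n(n+1)/2 = 55.)
Step 4: Test statistic W = min(W+, W-) = 9.
Step 5: Ties in |d|, so use the tie-corrected normal approximation.
        E[W] = n(n+1)/4 = 10*11/4 = 27.5.
        Tie groups: |d|=7 (t=2), |d|=8 (t=4); sum(t^3 - t) = 66.
        Var[W] = n(n+1)(2n+1)/24 - sum(t^3-t)/48 = 2310/24 - 66/48 = 94.875.
        z = (W - E[W]) / sqrt(Var[W]) = (9 - 27.5) / 9.7404 = -1.8993.
        Two-sided p = 2*Phi(z) = 0.057524.
Step 6: alpha = 0.1. reject H0.

W+ = 46, W- = 9, W = min = 9, p = 0.057524, reject H0.
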